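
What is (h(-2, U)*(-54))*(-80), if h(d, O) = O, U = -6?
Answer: -25920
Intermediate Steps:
(h(-2, U)*(-54))*(-80) = -6*(-54)*(-80) = 324*(-80) = -25920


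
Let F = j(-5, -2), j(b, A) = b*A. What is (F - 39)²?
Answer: 841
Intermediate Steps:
j(b, A) = A*b
F = 10 (F = -2*(-5) = 10)
(F - 39)² = (10 - 39)² = (-29)² = 841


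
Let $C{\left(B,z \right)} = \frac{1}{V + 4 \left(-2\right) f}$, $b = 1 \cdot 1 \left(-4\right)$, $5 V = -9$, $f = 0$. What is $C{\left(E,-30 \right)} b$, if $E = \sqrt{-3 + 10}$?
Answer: $\frac{20}{9} \approx 2.2222$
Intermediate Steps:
$V = - \frac{9}{5}$ ($V = \frac{1}{5} \left(-9\right) = - \frac{9}{5} \approx -1.8$)
$b = -4$ ($b = 1 \left(-4\right) = -4$)
$E = \sqrt{7} \approx 2.6458$
$C{\left(B,z \right)} = - \frac{5}{9}$ ($C{\left(B,z \right)} = \frac{1}{- \frac{9}{5} + 4 \left(-2\right) 0} = \frac{1}{- \frac{9}{5} - 0} = \frac{1}{- \frac{9}{5} + 0} = \frac{1}{- \frac{9}{5}} = - \frac{5}{9}$)
$C{\left(E,-30 \right)} b = \left(- \frac{5}{9}\right) \left(-4\right) = \frac{20}{9}$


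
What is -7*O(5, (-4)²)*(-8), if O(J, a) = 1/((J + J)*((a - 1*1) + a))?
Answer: 28/155 ≈ 0.18065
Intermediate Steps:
O(J, a) = 1/(2*J*(-1 + 2*a)) (O(J, a) = 1/((2*J)*((a - 1) + a)) = 1/((2*J)*((-1 + a) + a)) = 1/((2*J)*(-1 + 2*a)) = 1/(2*J*(-1 + 2*a)))
-7*O(5, (-4)²)*(-8) = -7/(2*5*(-1 + 2*(-4)²))*(-8) = -7/(2*5*(-1 + 2*16))*(-8) = -7/(2*5*(-1 + 32))*(-8) = -7/(2*5*31)*(-8) = -7*1/310*(-8) = -7/310*(-8) = 28/155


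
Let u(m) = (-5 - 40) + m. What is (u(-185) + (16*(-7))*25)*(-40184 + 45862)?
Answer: -17204340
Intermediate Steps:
u(m) = -45 + m
(u(-185) + (16*(-7))*25)*(-40184 + 45862) = ((-45 - 185) + (16*(-7))*25)*(-40184 + 45862) = (-230 - 112*25)*5678 = (-230 - 2800)*5678 = -3030*5678 = -17204340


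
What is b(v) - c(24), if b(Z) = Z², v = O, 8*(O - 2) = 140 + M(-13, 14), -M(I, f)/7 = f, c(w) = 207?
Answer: -2471/16 ≈ -154.44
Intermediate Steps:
M(I, f) = -7*f
O = 29/4 (O = 2 + (140 - 7*14)/8 = 2 + (140 - 98)/8 = 2 + (⅛)*42 = 2 + 21/4 = 29/4 ≈ 7.2500)
v = 29/4 ≈ 7.2500
b(v) - c(24) = (29/4)² - 1*207 = 841/16 - 207 = -2471/16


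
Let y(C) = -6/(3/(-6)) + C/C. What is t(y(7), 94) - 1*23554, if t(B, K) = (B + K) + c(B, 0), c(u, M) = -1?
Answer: -23448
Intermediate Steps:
y(C) = 13 (y(C) = -6/(3*(-⅙)) + 1 = -6/(-½) + 1 = -6*(-2) + 1 = 12 + 1 = 13)
t(B, K) = -1 + B + K (t(B, K) = (B + K) - 1 = -1 + B + K)
t(y(7), 94) - 1*23554 = (-1 + 13 + 94) - 1*23554 = 106 - 23554 = -23448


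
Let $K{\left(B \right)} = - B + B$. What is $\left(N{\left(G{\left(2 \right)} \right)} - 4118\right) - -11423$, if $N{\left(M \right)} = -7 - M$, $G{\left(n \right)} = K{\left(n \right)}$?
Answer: $7298$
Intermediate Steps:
$K{\left(B \right)} = 0$
$G{\left(n \right)} = 0$
$\left(N{\left(G{\left(2 \right)} \right)} - 4118\right) - -11423 = \left(\left(-7 - 0\right) - 4118\right) - -11423 = \left(\left(-7 + 0\right) - 4118\right) + 11423 = \left(-7 - 4118\right) + 11423 = -4125 + 11423 = 7298$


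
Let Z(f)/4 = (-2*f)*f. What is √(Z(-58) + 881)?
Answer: I*√26031 ≈ 161.34*I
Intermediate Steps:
Z(f) = -8*f² (Z(f) = 4*((-2*f)*f) = 4*(-2*f²) = -8*f²)
√(Z(-58) + 881) = √(-8*(-58)² + 881) = √(-8*3364 + 881) = √(-26912 + 881) = √(-26031) = I*√26031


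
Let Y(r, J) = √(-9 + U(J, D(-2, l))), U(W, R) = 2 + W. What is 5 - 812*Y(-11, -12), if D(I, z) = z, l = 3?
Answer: 5 - 812*I*√19 ≈ 5.0 - 3539.4*I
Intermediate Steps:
Y(r, J) = √(-7 + J) (Y(r, J) = √(-9 + (2 + J)) = √(-7 + J))
5 - 812*Y(-11, -12) = 5 - 812*√(-7 - 12) = 5 - 812*I*√19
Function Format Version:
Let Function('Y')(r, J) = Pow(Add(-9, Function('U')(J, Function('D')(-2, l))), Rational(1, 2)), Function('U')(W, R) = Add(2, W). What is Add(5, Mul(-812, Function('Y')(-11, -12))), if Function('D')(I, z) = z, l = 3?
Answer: Add(5, Mul(-812, I, Pow(19, Rational(1, 2)))) ≈ Add(5.0000, Mul(-3539.4, I))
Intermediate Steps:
Function('Y')(r, J) = Pow(Add(-7, J), Rational(1, 2)) (Function('Y')(r, J) = Pow(Add(-9, Add(2, J)), Rational(1, 2)) = Pow(Add(-7, J), Rational(1, 2)))
Add(5, Mul(-812, Function('Y')(-11, -12))) = Add(5, Mul(-812, Pow(Add(-7, -12), Rational(1, 2)))) = Add(5, Mul(-812, Pow(-19, Rational(1, 2)))) = Add(5, Mul(-812, Mul(I, Pow(19, Rational(1, 2))))) = Add(5, Mul(-812, I, Pow(19, Rational(1, 2))))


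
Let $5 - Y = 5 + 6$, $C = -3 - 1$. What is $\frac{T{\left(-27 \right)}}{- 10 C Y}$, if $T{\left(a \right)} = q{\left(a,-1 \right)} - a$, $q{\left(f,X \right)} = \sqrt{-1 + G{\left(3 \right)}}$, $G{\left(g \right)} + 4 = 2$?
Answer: $- \frac{9}{80} - \frac{i \sqrt{3}}{240} \approx -0.1125 - 0.0072169 i$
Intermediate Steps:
$G{\left(g \right)} = -2$ ($G{\left(g \right)} = -4 + 2 = -2$)
$C = -4$
$Y = -6$ ($Y = 5 - \left(5 + 6\right) = 5 - 11 = -6$)
$q{\left(f,X \right)} = i \sqrt{3}$ ($q{\left(f,X \right)} = \sqrt{-1 - 2} = \sqrt{-3} = i \sqrt{3}$)
$T{\left(a \right)} = - a + i \sqrt{3}$ ($T{\left(a \right)} = i \sqrt{3} - a = - a + i \sqrt{3}$)
$\frac{T{\left(-27 \right)}}{- 10 C Y} = \frac{\left(-1\right) \left(-27\right) + i \sqrt{3}}{\left(-10\right) \left(-4\right) \left(-6\right)} = \frac{27 + i \sqrt{3}}{40 \left(-6\right)} = \frac{27 + i \sqrt{3}}{-240} = \left(27 + i \sqrt{3}\right) \left(- \frac{1}{240}\right) = - \frac{9}{80} - \frac{i \sqrt{3}}{240}$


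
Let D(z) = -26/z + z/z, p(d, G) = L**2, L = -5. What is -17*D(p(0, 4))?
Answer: 17/25 ≈ 0.68000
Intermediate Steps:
p(d, G) = 25 (p(d, G) = (-5)**2 = 25)
D(z) = 1 - 26/z (D(z) = -26/z + 1 = 1 - 26/z)
-17*D(p(0, 4)) = -17*(-26 + 25)/25 = -17*(-1)/25 = -17*(-1/25) = 17/25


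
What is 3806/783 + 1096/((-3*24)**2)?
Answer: 95317/18792 ≈ 5.0722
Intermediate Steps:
3806/783 + 1096/((-3*24)**2) = 3806*(1/783) + 1096/((-72)**2) = 3806/783 + 1096/5184 = 3806/783 + 1096*(1/5184) = 3806/783 + 137/648 = 95317/18792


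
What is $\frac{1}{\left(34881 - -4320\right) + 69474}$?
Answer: $\frac{1}{108675} \approx 9.2017 \cdot 10^{-6}$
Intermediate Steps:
$\frac{1}{\left(34881 - -4320\right) + 69474} = \frac{1}{\left(34881 + 4320\right) + 69474} = \frac{1}{39201 + 69474} = \frac{1}{108675}$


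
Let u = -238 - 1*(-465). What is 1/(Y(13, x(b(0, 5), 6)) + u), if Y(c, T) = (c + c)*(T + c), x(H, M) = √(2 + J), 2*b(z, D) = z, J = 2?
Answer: 1/617 ≈ 0.0016207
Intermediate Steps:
b(z, D) = z/2
x(H, M) = 2 (x(H, M) = √(2 + 2) = √4 = 2)
Y(c, T) = 2*c*(T + c) (Y(c, T) = (2*c)*(T + c) = 2*c*(T + c))
u = 227 (u = -238 + 465 = 227)
1/(Y(13, x(b(0, 5), 6)) + u) = 1/(2*13*(2 + 13) + 227) = 1/(2*13*15 + 227) = 1/(390 + 227) = 1/617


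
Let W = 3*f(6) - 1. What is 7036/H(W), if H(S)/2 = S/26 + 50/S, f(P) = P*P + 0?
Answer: 9787076/12749 ≈ 767.67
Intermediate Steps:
f(P) = P² (f(P) = P² + 0 = P²)
W = 107 (W = 3*6² - 1 = 3*36 - 1 = 108 - 1 = 107)
H(S) = 100/S + S/13 (H(S) = 2*(S/26 + 50/S) = 2*(50/S + S/26) = 100/S + S/13)
7036/H(W) = 7036/(100/107 + (1/13)*107) = 7036/(100*(1/107) + 107/13) = 7036/(100/107 + 107/13) = 7036/(12749/1391) = 7036*(1391/12749) = 9787076/12749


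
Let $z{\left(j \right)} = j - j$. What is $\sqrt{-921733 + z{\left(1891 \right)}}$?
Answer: $i \sqrt{921733} \approx 960.07 i$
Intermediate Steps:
$z{\left(j \right)} = 0$
$\sqrt{-921733 + z{\left(1891 \right)}} = \sqrt{-921733 + 0} = \sqrt{-921733} = i \sqrt{921733}$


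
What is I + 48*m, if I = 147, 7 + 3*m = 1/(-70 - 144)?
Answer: 3737/107 ≈ 34.925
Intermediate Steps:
m = -1499/642 (m = -7/3 + 1/(3*(-70 - 144)) = -7/3 + (⅓)/(-214) = -7/3 + (⅓)*(-1/214) = -7/3 - 1/642 = -1499/642 ≈ -2.3349)
I + 48*m = 147 + 48*(-1499/642) = 147 - 11992/107 = 3737/107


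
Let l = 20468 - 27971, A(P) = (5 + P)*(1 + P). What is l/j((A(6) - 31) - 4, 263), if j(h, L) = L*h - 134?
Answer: -7503/10912 ≈ -0.68759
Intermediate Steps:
A(P) = (1 + P)*(5 + P)
l = -7503
j(h, L) = -134 + L*h
l/j((A(6) - 31) - 4, 263) = -7503/(-134 + 263*(((5 + 6**2 + 6*6) - 31) - 4)) = -7503/(-134 + 263*(((5 + 36 + 36) - 31) - 4)) = -7503/(-134 + 263*((77 - 31) - 4)) = -7503/(-134 + 263*(46 - 4)) = -7503/(-134 + 263*42) = -7503/(-134 + 11046) = -7503/10912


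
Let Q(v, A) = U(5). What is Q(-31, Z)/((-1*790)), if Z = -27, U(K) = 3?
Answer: -3/790 ≈ -0.0037975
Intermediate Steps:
Q(v, A) = 3
Q(-31, Z)/((-1*790)) = 3/((-1*790)) = 3/(-790) = 3*(-1/790) = -3/790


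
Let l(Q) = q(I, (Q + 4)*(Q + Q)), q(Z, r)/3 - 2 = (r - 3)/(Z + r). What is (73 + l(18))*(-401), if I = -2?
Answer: -25975577/790 ≈ -32881.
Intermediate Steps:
q(Z, r) = 6 + 3*(-3 + r)/(Z + r) (q(Z, r) = 6 + 3*((r - 3)/(Z + r)) = 6 + 3*((-3 + r)/(Z + r)) = 6 + 3*(-3 + r)/(Z + r))
l(Q) = 3*(-7 + 6*Q*(4 + Q))/(-2 + 2*Q*(4 + Q)) (l(Q) = 3*(-3 + 2*(-2) + 3*((Q + 4)*(Q + Q)))/(-2 + (Q + 4)*(Q + Q)) = 3*(-3 - 4 + 3*((4 + Q)*(2*Q)))/(-2 + (4 + Q)*(2*Q)) = 3*(-3 - 4 + 3*(2*Q*(4 + Q)))/(-2 + 2*Q*(4 + Q)) = 3*(-3 - 4 + 6*Q*(4 + Q))/(-2 + 2*Q*(4 + Q)) = 3*(-7 + 6*Q*(4 + Q))/(-2 + 2*Q*(4 + Q)))
(73 + l(18))*(-401) = (73 + 3*(-7 + 6*18*(4 + 18))/(2*(-1 + 18*(4 + 18))))*(-401) = (73 + 3*(-7 + 6*18*22)/(2*(-1 + 18*22)))*(-401) = (73 + 3*(-7 + 2376)/(2*(-1 + 396)))*(-401) = (73 + (3/2)*2369/395)*(-401) = (73 + (3/2)*(1/395)*2369)*(-401) = (73 + 7107/790)*(-401) = (64777/790)*(-401) = -25975577/790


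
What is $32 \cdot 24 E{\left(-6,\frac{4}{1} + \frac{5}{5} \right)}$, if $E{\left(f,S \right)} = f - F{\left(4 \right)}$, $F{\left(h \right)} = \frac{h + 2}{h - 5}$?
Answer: $0$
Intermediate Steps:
$F{\left(h \right)} = \frac{2 + h}{-5 + h}$
$E{\left(f,S \right)} = 6 + f$ ($E{\left(f,S \right)} = f - \frac{2 + 4}{-5 + 4} = f - \frac{1}{-1} \cdot 6 = f - \left(-1\right) 6 = f - -6 = f + 6 = 6 + f$)
$32 \cdot 24 E{\left(-6,\frac{4}{1} + \frac{5}{5} \right)} = 32 \cdot 24 \left(6 - 6\right) = 768 \cdot 0 = 0$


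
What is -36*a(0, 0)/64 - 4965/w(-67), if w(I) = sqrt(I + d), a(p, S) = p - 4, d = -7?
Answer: 9/4 + 4965*I*sqrt(74)/74 ≈ 2.25 + 577.17*I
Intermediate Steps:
a(p, S) = -4 + p
w(I) = sqrt(-7 + I) (w(I) = sqrt(I - 7) = sqrt(-7 + I))
-36*a(0, 0)/64 - 4965/w(-67) = -36*(-4 + 0)/64 - 4965/sqrt(-7 - 67) = -36*(-4)*(1/64) - 4965*(-I*sqrt(74)/74) = 144*(1/64) - 4965*(-I*sqrt(74)/74) = 9/4 - (-4965)*I*sqrt(74)/74 = 9/4 + 4965*I*sqrt(74)/74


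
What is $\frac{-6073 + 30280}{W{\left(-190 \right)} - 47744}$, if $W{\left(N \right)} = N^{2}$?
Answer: $- \frac{24207}{11644} \approx -2.0789$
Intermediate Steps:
$\frac{-6073 + 30280}{W{\left(-190 \right)} - 47744} = \frac{-6073 + 30280}{\left(-190\right)^{2} - 47744} = \frac{24207}{36100 - 47744} = \frac{24207}{-11644} = 24207 \left(- \frac{1}{11644}\right) = - \frac{24207}{11644}$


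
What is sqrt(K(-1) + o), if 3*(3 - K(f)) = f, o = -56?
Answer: I*sqrt(474)/3 ≈ 7.2572*I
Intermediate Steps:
K(f) = 3 - f/3
sqrt(K(-1) + o) = sqrt((3 - 1/3*(-1)) - 56) = sqrt((3 + 1/3) - 56) = sqrt(10/3 - 56) = sqrt(-158/3) = I*sqrt(474)/3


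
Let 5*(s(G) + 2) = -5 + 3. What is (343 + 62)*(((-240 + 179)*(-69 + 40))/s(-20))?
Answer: -1194075/4 ≈ -2.9852e+5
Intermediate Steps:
s(G) = -12/5 (s(G) = -2 + (-5 + 3)/5 = -2 + (⅕)*(-2) = -2 - ⅖ = -12/5)
(343 + 62)*(((-240 + 179)*(-69 + 40))/s(-20)) = (343 + 62)*(((-240 + 179)*(-69 + 40))/(-12/5)) = 405*(-61*(-29)*(-5/12)) = 405*(1769*(-5/12)) = 405*(-8845/12) = -1194075/4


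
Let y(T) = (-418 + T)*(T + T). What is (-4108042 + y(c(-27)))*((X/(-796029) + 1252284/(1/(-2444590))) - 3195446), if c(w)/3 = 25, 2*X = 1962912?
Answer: 3378759224156083802725320/265343 ≈ 1.2734e+19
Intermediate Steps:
X = 981456 (X = (½)*1962912 = 981456)
c(w) = 75 (c(w) = 3*25 = 75)
y(T) = 2*T*(-418 + T) (y(T) = (-418 + T)*(2*T) = 2*T*(-418 + T))
(-4108042 + y(c(-27)))*((X/(-796029) + 1252284/(1/(-2444590))) - 3195446) = (-4108042 + 2*75*(-418 + 75))*((981456/(-796029) + 1252284/(1/(-2444590))) - 3195446) = (-4108042 + 2*75*(-343))*((981456*(-1/796029) + 1252284/(-1/2444590)) - 3195446) = (-4108042 - 51450)*((-327152/265343 + 1252284*(-2444590)) - 3195446) = -4159492*((-327152/265343 - 3061320943560) - 3195446) = -4159492*(-812300083127368232/265343 - 3195446) = -4159492*(-812300931016596210/265343) = 3378759224156083802725320/265343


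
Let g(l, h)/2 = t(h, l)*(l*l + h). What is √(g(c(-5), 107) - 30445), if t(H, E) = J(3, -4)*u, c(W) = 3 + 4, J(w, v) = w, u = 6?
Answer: I*√24829 ≈ 157.57*I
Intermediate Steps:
c(W) = 7
t(H, E) = 18 (t(H, E) = 3*6 = 18)
g(l, h) = 36*h + 36*l² (g(l, h) = 2*(18*(l*l + h)) = 2*(18*(l² + h)) = 2*(18*(h + l²)) = 2*(18*h + 18*l²) = 36*h + 36*l²)
√(g(c(-5), 107) - 30445) = √((36*107 + 36*7²) - 30445) = √((3852 + 36*49) - 30445) = √((3852 + 1764) - 30445) = √(5616 - 30445) = √(-24829) = I*√24829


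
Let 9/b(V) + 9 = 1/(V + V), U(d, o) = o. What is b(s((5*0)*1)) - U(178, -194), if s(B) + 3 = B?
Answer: 10616/55 ≈ 193.02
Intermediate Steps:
s(B) = -3 + B
b(V) = 9/(-9 + 1/(2*V)) (b(V) = 9/(-9 + 1/(V + V)) = 9/(-9 + 1/(2*V)))
b(s((5*0)*1)) - U(178, -194) = -18*(-3 + (5*0)*1)/(-1 + 18*(-3 + (5*0)*1)) - 1*(-194) = -18*(-3 + 0*1)/(-1 + 18*(-3 + 0*1)) + 194 = -18*(-3 + 0)/(-1 + 18*(-3 + 0)) + 194 = -18*(-3)/(-1 + 18*(-3)) + 194 = -18*(-3)/(-1 - 54) + 194 = -18*(-3)/(-55) + 194 = -18*(-3)*(-1/55) + 194 = -54/55 + 194 = 10616/55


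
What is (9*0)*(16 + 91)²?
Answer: 0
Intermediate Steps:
(9*0)*(16 + 91)² = 0*107² = 0*11449 = 0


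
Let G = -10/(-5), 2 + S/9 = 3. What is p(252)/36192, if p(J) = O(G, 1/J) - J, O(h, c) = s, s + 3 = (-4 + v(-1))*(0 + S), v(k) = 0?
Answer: -97/12064 ≈ -0.0080405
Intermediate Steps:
S = 9 (S = -18 + 9*3 = -18 + 27 = 9)
G = 2 (G = -10*(-1)/5 = -1*(-2) = 2)
s = -39 (s = -3 + (-4 + 0)*(0 + 9) = -3 - 4*9 = -3 - 36 = -39)
O(h, c) = -39
p(J) = -39 - J
p(252)/36192 = (-39 - 1*252)/36192 = (-39 - 252)*(1/36192) = -291*1/36192 = -97/12064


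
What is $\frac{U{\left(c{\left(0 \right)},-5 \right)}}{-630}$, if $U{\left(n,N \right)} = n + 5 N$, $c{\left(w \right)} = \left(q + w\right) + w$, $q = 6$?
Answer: $\frac{19}{630} \approx 0.030159$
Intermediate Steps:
$c{\left(w \right)} = 6 + 2 w$ ($c{\left(w \right)} = \left(6 + w\right) + w = 6 + 2 w$)
$\frac{U{\left(c{\left(0 \right)},-5 \right)}}{-630} = \frac{\left(6 + 2 \cdot 0\right) + 5 \left(-5\right)}{-630} = \left(\left(6 + 0\right) - 25\right) \left(- \frac{1}{630}\right) = \left(6 - 25\right) \left(- \frac{1}{630}\right) = \left(-19\right) \left(- \frac{1}{630}\right) = \frac{19}{630}$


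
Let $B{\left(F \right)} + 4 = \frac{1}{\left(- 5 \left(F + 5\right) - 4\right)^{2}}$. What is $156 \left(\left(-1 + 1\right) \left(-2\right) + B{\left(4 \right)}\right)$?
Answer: $- \frac{1498068}{2401} \approx -623.93$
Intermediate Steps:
$B{\left(F \right)} = -4 + \frac{1}{\left(-29 - 5 F\right)^{2}}$ ($B{\left(F \right)} = -4 + \frac{1}{\left(- 5 \left(F + 5\right) - 4\right)^{2}} = -4 + \frac{1}{\left(- 5 \left(5 + F\right) - 4\right)^{2}} = -4 + \frac{1}{\left(\left(-25 - 5 F\right) - 4\right)^{2}} = -4 + \frac{1}{\left(-29 - 5 F\right)^{2}}$)
$156 \left(\left(-1 + 1\right) \left(-2\right) + B{\left(4 \right)}\right) = 156 \left(\left(-1 + 1\right) \left(-2\right) - \left(4 - \frac{1}{\left(29 + 5 \cdot 4\right)^{2}}\right)\right) = 156 \left(0 \left(-2\right) - \left(4 - \frac{1}{\left(29 + 20\right)^{2}}\right)\right) = 156 \left(0 - \left(4 - \frac{1}{2401}\right)\right) = 156 \left(0 + \left(-4 + \frac{1}{2401}\right)\right) = 156 \left(0 - \frac{9603}{2401}\right) = 156 \left(- \frac{9603}{2401}\right) = - \frac{1498068}{2401}$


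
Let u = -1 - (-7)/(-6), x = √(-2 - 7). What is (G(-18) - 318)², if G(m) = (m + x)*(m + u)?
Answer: (90 - 121*I)²/4 ≈ -1635.3 - 5445.0*I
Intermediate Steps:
x = 3*I (x = √(-9) = 3*I ≈ 3.0*I)
u = -13/6 (u = -1 - (-7)*(-1)/6 = -1 - 1*7/6 = -1 - 7/6 = -13/6 ≈ -2.1667)
G(m) = (-13/6 + m)*(m + 3*I) (G(m) = (m + 3*I)*(m - 13/6) = (m + 3*I)*(-13/6 + m) = (-13/6 + m)*(m + 3*I))
(G(-18) - 318)² = (((-18)² - 13*I/2 + (⅙)*(-18)*(-13 + 18*I)) - 318)² = ((324 - 13*I/2 + (39 - 54*I)) - 318)² = ((363 - 121*I/2) - 318)² = (45 - 121*I/2)²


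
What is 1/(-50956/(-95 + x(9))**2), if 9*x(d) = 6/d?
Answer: -6568969/37146924 ≈ -0.17684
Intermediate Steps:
x(d) = 2/(3*d) (x(d) = (6/d)/9 = 2/(3*d))
1/(-50956/(-95 + x(9))**2) = 1/(-50956/(-95 + (2/3)/9)**2) = 1/(-50956/(-95 + (2/3)*(1/9))**2) = 1/(-50956/(-95 + 2/27)**2) = 1/(-50956/((-2563/27)**2)) = 1/(-50956/6568969/729) = 1/(-50956*729/6568969) = 1/(-37146924/6568969) = -6568969/37146924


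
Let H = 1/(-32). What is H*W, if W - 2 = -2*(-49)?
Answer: -25/8 ≈ -3.1250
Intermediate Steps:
W = 100 (W = 2 - 2*(-49) = 2 + 98 = 100)
H = -1/32 ≈ -0.031250
H*W = -1/32*100 = -25/8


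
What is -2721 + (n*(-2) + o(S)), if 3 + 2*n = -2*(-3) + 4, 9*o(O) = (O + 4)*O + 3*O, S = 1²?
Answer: -24544/9 ≈ -2727.1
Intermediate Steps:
S = 1
o(O) = O/3 + O*(4 + O)/9 (o(O) = ((O + 4)*O + 3*O)/9 = ((4 + O)*O + 3*O)/9 = (O*(4 + O) + 3*O)/9 = (3*O + O*(4 + O))/9 = O/3 + O*(4 + O)/9)
n = 7/2 (n = -3/2 + (-2*(-3) + 4)/2 = -3/2 + (6 + 4)/2 = -3/2 + (½)*10 = -3/2 + 5 = 7/2 ≈ 3.5000)
-2721 + (n*(-2) + o(S)) = -2721 + ((7/2)*(-2) + (⅑)*1*(7 + 1)) = -2721 + (-7 + (⅑)*1*8) = -2721 + (-7 + 8/9) = -2721 - 55/9 = -24544/9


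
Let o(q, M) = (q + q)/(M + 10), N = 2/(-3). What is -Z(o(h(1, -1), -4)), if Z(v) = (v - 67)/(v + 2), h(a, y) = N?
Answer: 605/16 ≈ 37.813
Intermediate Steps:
N = -⅔ (N = 2*(-⅓) = -⅔ ≈ -0.66667)
h(a, y) = -⅔
o(q, M) = 2*q/(10 + M) (o(q, M) = (2*q)/(10 + M) = 2*q/(10 + M))
Z(v) = (-67 + v)/(2 + v)
-Z(o(h(1, -1), -4)) = -(-67 + 2*(-⅔)/(10 - 4))/(2 + 2*(-⅔)/(10 - 4)) = -(-67 + 2*(-⅔)/6)/(2 + 2*(-⅔)/6) = -(-67 + 2*(-⅔)*(⅙))/(2 + 2*(-⅔)*(⅙)) = -(-67 - 2/9)/(2 - 2/9) = -(-605)/(16/9*9) = -9*(-605)/(16*9) = -1*(-605/16) = 605/16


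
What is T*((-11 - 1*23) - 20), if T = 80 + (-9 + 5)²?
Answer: -5184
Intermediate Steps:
T = 96 (T = 80 + (-4)² = 80 + 16 = 96)
T*((-11 - 1*23) - 20) = 96*((-11 - 1*23) - 20) = 96*((-11 - 23) - 20) = 96*(-34 - 20) = 96*(-54) = -5184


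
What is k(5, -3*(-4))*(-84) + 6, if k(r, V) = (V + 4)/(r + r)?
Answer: -642/5 ≈ -128.40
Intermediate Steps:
k(r, V) = (4 + V)/(2*r) (k(r, V) = (4 + V)/((2*r)) = (4 + V)*(1/(2*r)) = (4 + V)/(2*r))
k(5, -3*(-4))*(-84) + 6 = ((½)*(4 - 3*(-4))/5)*(-84) + 6 = ((½)*(⅕)*(4 + 12))*(-84) + 6 = ((½)*(⅕)*16)*(-84) + 6 = (8/5)*(-84) + 6 = -672/5 + 6 = -642/5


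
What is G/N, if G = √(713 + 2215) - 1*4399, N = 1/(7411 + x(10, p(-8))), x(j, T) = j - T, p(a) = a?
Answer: -32680171 + 29716*√183 ≈ -3.2278e+7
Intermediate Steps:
N = 1/7429 (N = 1/(7411 + (10 - 1*(-8))) = 1/(7411 + (10 + 8)) = 1/(7411 + 18) = 1/7429 ≈ 0.00013461)
G = -4399 + 4*√183 (G = √2928 - 4399 = 4*√183 - 4399 = -4399 + 4*√183 ≈ -4344.9)
G/N = (-4399 + 4*√183)/(1/7429) = (-4399 + 4*√183)*7429 = -32680171 + 29716*√183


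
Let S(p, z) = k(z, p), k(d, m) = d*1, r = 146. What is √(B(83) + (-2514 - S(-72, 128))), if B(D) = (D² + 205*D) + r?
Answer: 4*√1338 ≈ 146.31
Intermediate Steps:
k(d, m) = d
S(p, z) = z
B(D) = 146 + D² + 205*D (B(D) = (D² + 205*D) + 146 = 146 + D² + 205*D)
√(B(83) + (-2514 - S(-72, 128))) = √((146 + 83² + 205*83) + (-2514 - 1*128)) = √((146 + 6889 + 17015) + (-2514 - 128)) = √(24050 - 2642) = √21408 = 4*√1338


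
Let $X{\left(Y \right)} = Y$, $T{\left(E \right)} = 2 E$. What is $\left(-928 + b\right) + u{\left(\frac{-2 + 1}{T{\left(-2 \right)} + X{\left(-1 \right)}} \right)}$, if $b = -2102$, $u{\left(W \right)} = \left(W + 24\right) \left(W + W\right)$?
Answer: $- \frac{75508}{25} \approx -3020.3$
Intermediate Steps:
$u{\left(W \right)} = 2 W \left(24 + W\right)$ ($u{\left(W \right)} = \left(24 + W\right) 2 W = 2 W \left(24 + W\right)$)
$\left(-928 + b\right) + u{\left(\frac{-2 + 1}{T{\left(-2 \right)} + X{\left(-1 \right)}} \right)} = \left(-928 - 2102\right) + 2 \frac{-2 + 1}{2 \left(-2\right) - 1} \left(24 + \frac{-2 + 1}{2 \left(-2\right) - 1}\right) = -3030 + 2 \left(- \frac{1}{-4 - 1}\right) \left(24 - \frac{1}{-4 - 1}\right) = -3030 + 2 \left(- \frac{1}{-5}\right) \left(24 - \frac{1}{-5}\right) = -3030 + 2 \left(\left(-1\right) \left(- \frac{1}{5}\right)\right) \left(24 - - \frac{1}{5}\right) = -3030 + 2 \cdot \frac{1}{5} \left(24 + \frac{1}{5}\right) = -3030 + 2 \cdot \frac{1}{5} \cdot \frac{121}{5} = -3030 + \frac{242}{25} = - \frac{75508}{25}$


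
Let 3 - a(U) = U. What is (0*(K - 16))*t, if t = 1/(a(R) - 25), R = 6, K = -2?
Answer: 0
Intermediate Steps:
a(U) = 3 - U
t = -1/28 (t = 1/((3 - 1*6) - 25) = 1/((3 - 6) - 25) = 1/(-3 - 25) = 1/(-28) = -1/28 ≈ -0.035714)
(0*(K - 16))*t = (0*(-2 - 16))*(-1/28) = (0*(-18))*(-1/28) = 0*(-1/28) = 0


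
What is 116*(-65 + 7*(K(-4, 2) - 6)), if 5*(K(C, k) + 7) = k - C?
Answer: -85608/5 ≈ -17122.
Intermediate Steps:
K(C, k) = -7 - C/5 + k/5 (K(C, k) = -7 + (k - C)/5 = -7 + (-C/5 + k/5) = -7 - C/5 + k/5)
116*(-65 + 7*(K(-4, 2) - 6)) = 116*(-65 + 7*((-7 - 1/5*(-4) + (1/5)*2) - 6)) = 116*(-65 + 7*((-7 + 4/5 + 2/5) - 6)) = 116*(-65 + 7*(-29/5 - 6)) = 116*(-65 + 7*(-59/5)) = 116*(-65 - 413/5) = 116*(-738/5) = -85608/5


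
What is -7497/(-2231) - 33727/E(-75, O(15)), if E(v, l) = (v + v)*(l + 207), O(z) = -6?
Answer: 301279487/67264650 ≈ 4.4790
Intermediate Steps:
E(v, l) = 2*v*(207 + l) (E(v, l) = (2*v)*(207 + l) = 2*v*(207 + l))
-7497/(-2231) - 33727/E(-75, O(15)) = -7497/(-2231) - 33727*(-1/(150*(207 - 6))) = -7497*(-1/2231) - 33727/(2*(-75)*201) = 7497/2231 - 33727/(-30150) = 7497/2231 - 33727*(-1/30150) = 7497/2231 + 33727/30150 = 301279487/67264650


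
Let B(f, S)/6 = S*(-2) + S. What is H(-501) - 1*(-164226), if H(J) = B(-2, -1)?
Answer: 164232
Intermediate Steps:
B(f, S) = -6*S (B(f, S) = 6*(S*(-2) + S) = 6*(-2*S + S) = 6*(-S) = -6*S)
H(J) = 6 (H(J) = -6*(-1) = 6)
H(-501) - 1*(-164226) = 6 - 1*(-164226) = 6 + 164226 = 164232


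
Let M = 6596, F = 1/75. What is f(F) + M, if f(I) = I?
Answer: 494701/75 ≈ 6596.0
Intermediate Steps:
F = 1/75 ≈ 0.013333
f(F) + M = 1/75 + 6596 = 494701/75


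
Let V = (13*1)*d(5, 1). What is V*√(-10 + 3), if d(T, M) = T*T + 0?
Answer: 325*I*√7 ≈ 859.87*I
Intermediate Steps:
d(T, M) = T² (d(T, M) = T² + 0 = T²)
V = 325 (V = (13*1)*5² = 13*25 = 325)
V*√(-10 + 3) = 325*√(-10 + 3) = 325*√(-7) = 325*(I*√7) = 325*I*√7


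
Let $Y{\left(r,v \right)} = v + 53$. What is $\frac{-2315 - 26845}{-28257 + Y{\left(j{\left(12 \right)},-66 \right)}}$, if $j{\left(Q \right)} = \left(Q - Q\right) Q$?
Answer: $\frac{2916}{2827} \approx 1.0315$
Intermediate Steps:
$j{\left(Q \right)} = 0$ ($j{\left(Q \right)} = 0 Q = 0$)
$Y{\left(r,v \right)} = 53 + v$
$\frac{-2315 - 26845}{-28257 + Y{\left(j{\left(12 \right)},-66 \right)}} = \frac{-2315 - 26845}{-28257 + \left(53 - 66\right)} = - \frac{29160}{-28257 - 13} = - \frac{29160}{-28270} = \left(-29160\right) \left(- \frac{1}{28270}\right) = \frac{2916}{2827}$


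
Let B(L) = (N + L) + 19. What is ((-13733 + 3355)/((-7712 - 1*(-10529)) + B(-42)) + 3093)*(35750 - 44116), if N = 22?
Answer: -18195025165/704 ≈ -2.5845e+7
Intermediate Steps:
B(L) = 41 + L (B(L) = (22 + L) + 19 = 41 + L)
((-13733 + 3355)/((-7712 - 1*(-10529)) + B(-42)) + 3093)*(35750 - 44116) = ((-13733 + 3355)/((-7712 - 1*(-10529)) + (41 - 42)) + 3093)*(35750 - 44116) = (-10378/((-7712 + 10529) - 1) + 3093)*(-8366) = (-10378/(2817 - 1) + 3093)*(-8366) = (-10378/2816 + 3093)*(-8366) = (-10378*1/2816 + 3093)*(-8366) = (-5189/1408 + 3093)*(-8366) = (4349755/1408)*(-8366) = -18195025165/704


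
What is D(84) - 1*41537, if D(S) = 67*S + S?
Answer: -35825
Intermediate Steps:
D(S) = 68*S
D(84) - 1*41537 = 68*84 - 1*41537 = 5712 - 41537 = -35825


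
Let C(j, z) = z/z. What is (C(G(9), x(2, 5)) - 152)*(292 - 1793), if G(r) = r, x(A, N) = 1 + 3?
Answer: 226651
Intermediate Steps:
x(A, N) = 4
C(j, z) = 1
(C(G(9), x(2, 5)) - 152)*(292 - 1793) = (1 - 152)*(292 - 1793) = -151*(-1501) = 226651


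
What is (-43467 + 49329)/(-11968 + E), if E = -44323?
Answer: -5862/56291 ≈ -0.10414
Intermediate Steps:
(-43467 + 49329)/(-11968 + E) = (-43467 + 49329)/(-11968 - 44323) = 5862/(-56291) = 5862*(-1/56291) = -5862/56291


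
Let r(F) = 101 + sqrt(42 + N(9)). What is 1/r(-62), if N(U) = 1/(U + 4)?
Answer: 1313/132066 - sqrt(7111)/132066 ≈ 0.0093035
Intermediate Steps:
N(U) = 1/(4 + U)
r(F) = 101 + sqrt(7111)/13 (r(F) = 101 + sqrt(42 + 1/(4 + 9)) = 101 + sqrt(42 + 1/13) = 101 + sqrt(547/13) = 101 + sqrt(7111)/13)
1/r(-62) = 1/(101 + sqrt(7111)/13)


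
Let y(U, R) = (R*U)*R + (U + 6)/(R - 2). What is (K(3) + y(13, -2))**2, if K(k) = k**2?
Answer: 50625/16 ≈ 3164.1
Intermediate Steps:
y(U, R) = U*R**2 + (6 + U)/(-2 + R)
(K(3) + y(13, -2))**2 = (3**2 + (6 + 13 + 13*(-2)**3 - 2*13*(-2)**2)/(-2 - 2))**2 = (9 + (6 + 13 + 13*(-8) - 2*13*4)/(-4))**2 = (9 - (6 + 13 - 104 - 104)/4)**2 = (9 - 1/4*(-189))**2 = (9 + 189/4)**2 = (225/4)**2 = 50625/16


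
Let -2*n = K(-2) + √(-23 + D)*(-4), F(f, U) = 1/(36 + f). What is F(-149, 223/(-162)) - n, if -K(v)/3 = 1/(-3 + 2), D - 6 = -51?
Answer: 337/226 - 4*I*√17 ≈ 1.4911 - 16.492*I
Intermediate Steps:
D = -45 (D = 6 - 51 = -45)
K(v) = 3 (K(v) = -3/(-3 + 2) = -3/(-1) = -3*(-1) = 3)
n = -3/2 + 4*I*√17 (n = -(3 + √(-23 - 45)*(-4))/2 = -(3 + √(-68)*(-4))/2 = -(3 + (2*I*√17)*(-4))/2 = -(3 - 8*I*√17)/2 = -3/2 + 4*I*√17 ≈ -1.5 + 16.492*I)
F(-149, 223/(-162)) - n = 1/(36 - 149) - (-3/2 + 4*I*√17) = 1/(-113) + (3/2 - 4*I*√17) = -1/113 + (3/2 - 4*I*√17) = 337/226 - 4*I*√17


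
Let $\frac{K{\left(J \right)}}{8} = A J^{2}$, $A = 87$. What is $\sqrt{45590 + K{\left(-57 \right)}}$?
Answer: $\sqrt{2306894} \approx 1518.8$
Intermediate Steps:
$K{\left(J \right)} = 696 J^{2}$ ($K{\left(J \right)} = 8 \cdot 87 J^{2} = 696 J^{2}$)
$\sqrt{45590 + K{\left(-57 \right)}} = \sqrt{45590 + 696 \left(-57\right)^{2}} = \sqrt{45590 + 696 \cdot 3249} = \sqrt{45590 + 2261304} = \sqrt{2306894}$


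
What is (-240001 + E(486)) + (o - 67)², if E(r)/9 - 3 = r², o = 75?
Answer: 1885854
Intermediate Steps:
E(r) = 27 + 9*r²
(-240001 + E(486)) + (o - 67)² = (-240001 + (27 + 9*486²)) + (75 - 67)² = (-240001 + (27 + 9*236196)) + 8² = (-240001 + (27 + 2125764)) + 64 = (-240001 + 2125791) + 64 = 1885790 + 64 = 1885854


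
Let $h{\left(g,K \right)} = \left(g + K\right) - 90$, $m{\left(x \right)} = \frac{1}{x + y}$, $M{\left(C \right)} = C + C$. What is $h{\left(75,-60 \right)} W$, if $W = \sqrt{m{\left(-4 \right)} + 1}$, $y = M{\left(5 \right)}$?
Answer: $- \frac{25 \sqrt{42}}{2} \approx -81.009$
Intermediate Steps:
$M{\left(C \right)} = 2 C$
$y = 10$ ($y = 2 \cdot 5 = 10$)
$m{\left(x \right)} = \frac{1}{10 + x}$ ($m{\left(x \right)} = \frac{1}{x + 10} = \frac{1}{10 + x}$)
$W = \frac{\sqrt{42}}{6}$ ($W = \sqrt{\frac{1}{10 - 4} + 1} = \sqrt{\frac{1}{6} + 1} = \sqrt{\frac{7}{6}} = \frac{\sqrt{42}}{6} \approx 1.0801$)
$h{\left(g,K \right)} = -90 + K + g$ ($h{\left(g,K \right)} = \left(K + g\right) - 90 = -90 + K + g$)
$h{\left(75,-60 \right)} W = \left(-90 - 60 + 75\right) \frac{\sqrt{42}}{6} = - 75 \frac{\sqrt{42}}{6} = - \frac{25 \sqrt{42}}{2}$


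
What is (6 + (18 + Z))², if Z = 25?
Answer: 2401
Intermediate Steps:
(6 + (18 + Z))² = (6 + (18 + 25))² = (6 + 43)² = 49² = 2401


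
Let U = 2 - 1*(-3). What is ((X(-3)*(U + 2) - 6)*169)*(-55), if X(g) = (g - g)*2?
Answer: 55770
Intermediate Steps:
U = 5 (U = 2 + 3 = 5)
X(g) = 0 (X(g) = 0*2 = 0)
((X(-3)*(U + 2) - 6)*169)*(-55) = ((0*(5 + 2) - 6)*169)*(-55) = ((0*7 - 6)*169)*(-55) = ((0 - 6)*169)*(-55) = -6*169*(-55) = -1014*(-55) = 55770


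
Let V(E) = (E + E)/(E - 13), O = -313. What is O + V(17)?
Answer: -609/2 ≈ -304.50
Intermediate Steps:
V(E) = 2*E/(-13 + E) (V(E) = (2*E)/(-13 + E) = 2*E/(-13 + E))
O + V(17) = -313 + 2*17/(-13 + 17) = -313 + 2*17/4 = -313 + 2*17*(¼) = -313 + 17/2 = -609/2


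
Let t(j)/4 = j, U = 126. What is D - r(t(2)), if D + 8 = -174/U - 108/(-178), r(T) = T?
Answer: -31351/1869 ≈ -16.774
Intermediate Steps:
t(j) = 4*j
D = -16399/1869 (D = -8 + (-174/126 - 108/(-178)) = -8 + (-174*1/126 - 108*(-1/178)) = -8 + (-29/21 + 54/89) = -8 - 1447/1869 = -16399/1869 ≈ -8.7742)
D - r(t(2)) = -16399/1869 - 4*2 = -16399/1869 - 1*8 = -16399/1869 - 8 = -31351/1869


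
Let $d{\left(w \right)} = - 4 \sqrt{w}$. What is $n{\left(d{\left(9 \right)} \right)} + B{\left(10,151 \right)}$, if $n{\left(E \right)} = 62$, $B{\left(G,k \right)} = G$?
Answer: $72$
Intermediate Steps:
$n{\left(d{\left(9 \right)} \right)} + B{\left(10,151 \right)} = 62 + 10 = 72$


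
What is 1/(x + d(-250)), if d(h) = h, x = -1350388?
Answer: -1/1350638 ≈ -7.4039e-7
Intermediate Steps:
1/(x + d(-250)) = 1/(-1350388 - 250) = 1/(-1350638) = -1/1350638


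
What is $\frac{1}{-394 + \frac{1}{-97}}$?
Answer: $- \frac{97}{38219} \approx -0.002538$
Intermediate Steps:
$\frac{1}{-394 + \frac{1}{-97}} = \frac{1}{-394 - \frac{1}{97}} = \frac{1}{- \frac{38219}{97}} = - \frac{97}{38219}$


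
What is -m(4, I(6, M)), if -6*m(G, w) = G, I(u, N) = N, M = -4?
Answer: 2/3 ≈ 0.66667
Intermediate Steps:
m(G, w) = -G/6
-m(4, I(6, M)) = -(-1)*4/6 = -1*(-2/3) = 2/3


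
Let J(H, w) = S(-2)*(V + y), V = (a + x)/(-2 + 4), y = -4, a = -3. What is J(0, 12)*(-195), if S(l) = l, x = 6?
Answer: -975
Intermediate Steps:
V = 3/2 (V = (-3 + 6)/(-2 + 4) = 3/2 ≈ 1.5000)
J(H, w) = 5 (J(H, w) = -2*(3/2 - 4) = -2*(-5/2) = 5)
J(0, 12)*(-195) = 5*(-195) = -975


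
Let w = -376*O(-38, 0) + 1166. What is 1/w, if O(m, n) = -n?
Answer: 1/1166 ≈ 0.00085763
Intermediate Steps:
w = 1166 (w = -(-376)*0 + 1166 = -376*0 + 1166 = 0 + 1166 = 1166)
1/w = 1/1166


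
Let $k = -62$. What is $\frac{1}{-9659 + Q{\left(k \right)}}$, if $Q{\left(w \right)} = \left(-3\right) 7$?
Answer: $- \frac{1}{9680} \approx -0.00010331$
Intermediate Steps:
$Q{\left(w \right)} = -21$
$\frac{1}{-9659 + Q{\left(k \right)}} = \frac{1}{-9659 - 21} = \frac{1}{-9680} = - \frac{1}{9680}$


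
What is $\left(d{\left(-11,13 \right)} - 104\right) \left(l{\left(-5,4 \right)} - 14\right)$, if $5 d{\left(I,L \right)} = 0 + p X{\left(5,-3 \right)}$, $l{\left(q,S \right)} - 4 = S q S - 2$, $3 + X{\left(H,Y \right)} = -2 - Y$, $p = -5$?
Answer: $9384$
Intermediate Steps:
$X{\left(H,Y \right)} = -5 - Y$ ($X{\left(H,Y \right)} = -3 - \left(2 + Y\right) = -5 - Y$)
$l{\left(q,S \right)} = 2 + q S^{2}$ ($l{\left(q,S \right)} = 4 + \left(S q S - 2\right) = 4 + \left(q S^{2} - 2\right) = 4 + \left(-2 + q S^{2}\right) = 2 + q S^{2}$)
$d{\left(I,L \right)} = 2$ ($d{\left(I,L \right)} = \frac{0 - 5 \left(-5 - -3\right)}{5} = \frac{0 - 5 \left(-5 + 3\right)}{5} = \frac{0 - -10}{5} = \frac{0 + 10}{5} = \frac{1}{5} \cdot 10 = 2$)
$\left(d{\left(-11,13 \right)} - 104\right) \left(l{\left(-5,4 \right)} - 14\right) = \left(2 - 104\right) \left(\left(2 - 5 \cdot 4^{2}\right) - 14\right) = - 102 \left(\left(2 - 80\right) - 14\right) = - 102 \left(-78 - 14\right) = \left(-102\right) \left(-92\right) = 9384$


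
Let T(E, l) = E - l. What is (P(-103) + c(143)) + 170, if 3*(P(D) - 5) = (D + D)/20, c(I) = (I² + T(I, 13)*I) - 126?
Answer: 1172537/30 ≈ 39085.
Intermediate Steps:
c(I) = -126 + I² + I*(-13 + I) (c(I) = (I² + (I - 1*13)*I) - 126 = (I² + (I - 13)*I) - 126 = (I² + (-13 + I)*I) - 126 = (I² + I*(-13 + I)) - 126 = -126 + I² + I*(-13 + I))
P(D) = 5 + D/30 (P(D) = 5 + ((D + D)/20)/3 = 5 + ((2*D)*(1/20))/3 = 5 + (D/10)/3 = 5 + D/30)
(P(-103) + c(143)) + 170 = ((5 + (1/30)*(-103)) + (-126 + 143² + 143*(-13 + 143))) + 170 = ((5 - 103/30) + (-126 + 20449 + 143*130)) + 170 = (47/30 + (-126 + 20449 + 18590)) + 170 = (47/30 + 38913) + 170 = 1167437/30 + 170 = 1172537/30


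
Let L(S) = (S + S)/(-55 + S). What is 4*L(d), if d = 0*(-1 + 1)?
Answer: 0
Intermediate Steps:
d = 0 (d = 0*0 = 0)
L(S) = 2*S/(-55 + S) (L(S) = (2*S)/(-55 + S) = 2*S/(-55 + S))
4*L(d) = 4*(2*0/(-55 + 0)) = 4*(2*0/(-55)) = 4*(2*0*(-1/55)) = 4*0 = 0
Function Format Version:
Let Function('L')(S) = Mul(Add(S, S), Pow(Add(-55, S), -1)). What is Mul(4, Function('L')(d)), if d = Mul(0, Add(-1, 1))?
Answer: 0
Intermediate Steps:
d = 0 (d = Mul(0, 0) = 0)
Function('L')(S) = Mul(2, S, Pow(Add(-55, S), -1)) (Function('L')(S) = Mul(Mul(2, S), Pow(Add(-55, S), -1)) = Mul(2, S, Pow(Add(-55, S), -1)))
Mul(4, Function('L')(d)) = Mul(4, Mul(2, 0, Pow(Add(-55, 0), -1))) = Mul(4, Mul(2, 0, Pow(-55, -1))) = Mul(4, Mul(2, 0, Rational(-1, 55))) = Mul(4, 0) = 0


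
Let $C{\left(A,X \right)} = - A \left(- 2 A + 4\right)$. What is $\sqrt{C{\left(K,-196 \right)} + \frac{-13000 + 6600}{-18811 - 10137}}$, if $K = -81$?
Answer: $\frac{\sqrt{704234655574}}{7237} \approx 115.96$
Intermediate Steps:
$C{\left(A,X \right)} = - A \left(4 - 2 A\right)$
$\sqrt{C{\left(K,-196 \right)} + \frac{-13000 + 6600}{-18811 - 10137}} = \sqrt{2 \left(-81\right) \left(-2 - 81\right) + \frac{-13000 + 6600}{-18811 - 10137}} = \sqrt{2 \left(-81\right) \left(-83\right) - \frac{6400}{-28948}} = \sqrt{13446 - - \frac{1600}{7237}} = \sqrt{13446 + \frac{1600}{7237}} = \sqrt{\frac{97310302}{7237}} = \frac{\sqrt{704234655574}}{7237}$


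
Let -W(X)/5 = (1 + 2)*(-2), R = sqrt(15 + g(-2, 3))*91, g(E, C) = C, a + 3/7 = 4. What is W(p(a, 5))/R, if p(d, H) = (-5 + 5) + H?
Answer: 5*sqrt(2)/91 ≈ 0.077704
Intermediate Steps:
a = 25/7 (a = -3/7 + 4 = 25/7 ≈ 3.5714)
p(d, H) = H (p(d, H) = 0 + H = H)
R = 273*sqrt(2) (R = sqrt(15 + 3)*91 = sqrt(18)*91 = (3*sqrt(2))*91 = 273*sqrt(2) ≈ 386.08)
W(X) = 30 (W(X) = -5*(1 + 2)*(-2) = -15*(-2) = -5*(-6) = 30)
W(p(a, 5))/R = 30/((273*sqrt(2))) = 30*(sqrt(2)/546) = 5*sqrt(2)/91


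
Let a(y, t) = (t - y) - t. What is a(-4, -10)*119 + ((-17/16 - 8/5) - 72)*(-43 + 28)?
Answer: 25535/16 ≈ 1595.9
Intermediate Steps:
a(y, t) = -y
a(-4, -10)*119 + ((-17/16 - 8/5) - 72)*(-43 + 28) = -1*(-4)*119 + ((-17/16 - 8/5) - 72)*(-43 + 28) = 4*119 + ((-17*1/16 - 8*1/5) - 72)*(-15) = 476 + ((-17/16 - 8/5) - 72)*(-15) = 476 + (-213/80 - 72)*(-15) = 476 - 5973/80*(-15) = 476 + 17919/16 = 25535/16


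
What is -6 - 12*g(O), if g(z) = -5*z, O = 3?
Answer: 174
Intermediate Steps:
-6 - 12*g(O) = -6 - (-60)*3 = -6 - 12*(-15) = -6 + 180 = 174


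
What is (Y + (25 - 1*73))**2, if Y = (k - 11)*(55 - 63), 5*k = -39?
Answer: 262144/25 ≈ 10486.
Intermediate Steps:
k = -39/5 (k = (1/5)*(-39) = -39/5 ≈ -7.8000)
Y = 752/5 (Y = (-39/5 - 11)*(55 - 63) = -94/5*(-8) = 752/5 ≈ 150.40)
(Y + (25 - 1*73))**2 = (752/5 + (25 - 1*73))**2 = (752/5 + (25 - 73))**2 = (752/5 - 48)**2 = (512/5)**2 = 262144/25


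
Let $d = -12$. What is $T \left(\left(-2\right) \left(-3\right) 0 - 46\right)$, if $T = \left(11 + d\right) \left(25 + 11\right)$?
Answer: $1656$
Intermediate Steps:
$T = -36$ ($T = \left(11 - 12\right) \left(25 + 11\right) = \left(-1\right) 36 = -36$)
$T \left(\left(-2\right) \left(-3\right) 0 - 46\right) = - 36 \left(\left(-2\right) \left(-3\right) 0 - 46\right) = - 36 \left(6 \cdot 0 - 46\right) = - 36 \left(0 - 46\right) = \left(-36\right) \left(-46\right) = 1656$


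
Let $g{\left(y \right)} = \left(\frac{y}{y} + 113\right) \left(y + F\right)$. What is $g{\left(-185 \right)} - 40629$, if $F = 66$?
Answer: $-54195$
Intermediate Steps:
$g{\left(y \right)} = 7524 + 114 y$ ($g{\left(y \right)} = \left(\frac{y}{y} + 113\right) \left(y + 66\right) = \left(1 + 113\right) \left(66 + y\right) = 114 \left(66 + y\right) = 7524 + 114 y$)
$g{\left(-185 \right)} - 40629 = \left(7524 + 114 \left(-185\right)\right) - 40629 = \left(7524 - 21090\right) - 40629 = -13566 - 40629 = -54195$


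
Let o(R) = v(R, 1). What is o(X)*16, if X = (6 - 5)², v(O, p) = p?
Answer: 16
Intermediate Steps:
X = 1 (X = 1² = 1)
o(R) = 1
o(X)*16 = 1*16 = 16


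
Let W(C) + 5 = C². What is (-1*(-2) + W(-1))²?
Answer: 4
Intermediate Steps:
W(C) = -5 + C²
(-1*(-2) + W(-1))² = (-1*(-2) + (-5 + (-1)²))² = (2 + (-5 + 1))² = (2 - 4)² = (-2)² = 4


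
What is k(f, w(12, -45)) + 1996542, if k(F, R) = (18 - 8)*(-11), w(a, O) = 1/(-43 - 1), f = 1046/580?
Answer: 1996432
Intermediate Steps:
f = 523/290 (f = 1046*(1/580) = 523/290 ≈ 1.8034)
w(a, O) = -1/44 (w(a, O) = 1/(-44) = -1/44)
k(F, R) = -110 (k(F, R) = 10*(-11) = -110)
k(f, w(12, -45)) + 1996542 = -110 + 1996542 = 1996432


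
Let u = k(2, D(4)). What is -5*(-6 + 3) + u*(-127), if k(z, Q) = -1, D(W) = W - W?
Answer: 142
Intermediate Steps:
D(W) = 0
u = -1
-5*(-6 + 3) + u*(-127) = -5*(-6 + 3) - 1*(-127) = -5*(-3) + 127 = 15 + 127 = 142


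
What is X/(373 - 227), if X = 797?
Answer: 797/146 ≈ 5.4589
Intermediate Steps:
X/(373 - 227) = 797/(373 - 227) = 797/146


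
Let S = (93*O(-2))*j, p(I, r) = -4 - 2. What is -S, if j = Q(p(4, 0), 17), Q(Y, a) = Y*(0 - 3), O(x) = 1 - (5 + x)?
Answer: 3348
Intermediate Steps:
O(x) = -4 - x (O(x) = 1 + (-5 - x) = -4 - x)
p(I, r) = -6
Q(Y, a) = -3*Y (Q(Y, a) = Y*(-3) = -3*Y)
j = 18 (j = -3*(-6) = 18)
S = -3348 (S = (93*(-4 - 1*(-2)))*18 = (93*(-4 + 2))*18 = (93*(-2))*18 = -186*18 = -3348)
-S = -1*(-3348) = 3348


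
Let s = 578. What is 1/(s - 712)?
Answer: -1/134 ≈ -0.0074627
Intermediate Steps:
1/(s - 712) = 1/(578 - 712) = 1/(-134) = -1/134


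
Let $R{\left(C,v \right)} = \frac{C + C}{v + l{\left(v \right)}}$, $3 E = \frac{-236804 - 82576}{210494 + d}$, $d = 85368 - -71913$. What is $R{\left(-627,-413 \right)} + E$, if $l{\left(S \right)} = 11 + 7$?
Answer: $\frac{16765526}{5810845} \approx 2.8852$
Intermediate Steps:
$d = 157281$ ($d = 85368 + 71913 = 157281$)
$l{\left(S \right)} = 18$
$E = - \frac{21292}{73555}$ ($E = \frac{\left(-236804 - 82576\right) \frac{1}{210494 + 157281}}{3} = \frac{\left(-319380\right) \frac{1}{367775}}{3} = \frac{1}{3} \left(- \frac{63876}{73555}\right) = - \frac{21292}{73555} \approx -0.28947$)
$R{\left(C,v \right)} = \frac{2 C}{18 + v}$ ($R{\left(C,v \right)} = \frac{C + C}{v + 18} = \frac{2 C}{18 + v}$)
$R{\left(-627,-413 \right)} + E = 2 \left(-627\right) \frac{1}{18 - 413} - \frac{21292}{73555} = 2 \left(-627\right) \frac{1}{-395} - \frac{21292}{73555} = 2 \left(-627\right) \left(- \frac{1}{395}\right) - \frac{21292}{73555} = \frac{1254}{395} - \frac{21292}{73555} = \frac{16765526}{5810845}$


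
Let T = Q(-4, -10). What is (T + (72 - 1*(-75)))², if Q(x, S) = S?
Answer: 18769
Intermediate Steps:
T = -10
(T + (72 - 1*(-75)))² = (-10 + (72 - 1*(-75)))² = (-10 + (72 + 75))² = (-10 + 147)² = 137² = 18769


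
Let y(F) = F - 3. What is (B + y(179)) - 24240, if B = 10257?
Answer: -13807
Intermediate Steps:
y(F) = -3 + F
(B + y(179)) - 24240 = (10257 + (-3 + 179)) - 24240 = (10257 + 176) - 24240 = 10433 - 24240 = -13807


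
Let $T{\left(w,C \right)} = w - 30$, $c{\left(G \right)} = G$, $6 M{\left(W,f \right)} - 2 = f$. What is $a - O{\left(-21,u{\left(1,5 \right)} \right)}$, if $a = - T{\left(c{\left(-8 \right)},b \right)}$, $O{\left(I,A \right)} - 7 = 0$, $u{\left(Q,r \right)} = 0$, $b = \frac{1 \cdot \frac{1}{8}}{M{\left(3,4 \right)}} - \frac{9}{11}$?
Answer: $31$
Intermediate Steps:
$M{\left(W,f \right)} = \frac{1}{3} + \frac{f}{6}$
$b = - \frac{61}{88}$ ($b = \frac{1 \cdot \frac{1}{8}}{\frac{1}{3} + \frac{1}{6} \cdot 4} - \frac{9}{11} = \frac{1 \cdot \frac{1}{8}}{\frac{1}{3} + \frac{2}{3}} - \frac{9}{11} = \frac{1}{8 \cdot 1} - \frac{9}{11} = \frac{1}{8} \cdot 1 - \frac{9}{11} = \frac{1}{8} - \frac{9}{11} = - \frac{61}{88} \approx -0.69318$)
$O{\left(I,A \right)} = 7$ ($O{\left(I,A \right)} = 7 + 0 = 7$)
$T{\left(w,C \right)} = -30 + w$
$a = 38$ ($a = - (-30 - 8) = \left(-1\right) \left(-38\right) = 38$)
$a - O{\left(-21,u{\left(1,5 \right)} \right)} = 38 - 7 = 31$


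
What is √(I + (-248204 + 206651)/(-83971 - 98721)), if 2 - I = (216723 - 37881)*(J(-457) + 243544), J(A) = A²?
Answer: I*√675094334587466549095/91346 ≈ 2.8444e+5*I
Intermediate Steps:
I = -80906868904 (I = 2 - (216723 - 37881)*((-457)² + 243544) = 2 - 178842*(208849 + 243544) = 2 - 178842*452393 = 2 - 1*80906868906 = 2 - 80906868906 = -80906868904)
√(I + (-248204 + 206651)/(-83971 - 98721)) = √(-80906868904 + (-248204 + 206651)/(-83971 - 98721)) = √(-80906868904 - 41553/(-182692)) = √(-80906868904 - 41553*(-1/182692)) = √(-80906868904 + 41553/182692) = √(-14781037693768015/182692) = I*√675094334587466549095/91346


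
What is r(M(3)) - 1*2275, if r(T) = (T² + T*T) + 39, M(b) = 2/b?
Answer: -20116/9 ≈ -2235.1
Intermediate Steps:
r(T) = 39 + 2*T² (r(T) = (T² + T²) + 39 = 2*T² + 39 = 39 + 2*T²)
r(M(3)) - 1*2275 = (39 + 2*(2/3)²) - 1*2275 = (39 + 2*(2*(⅓))²) - 2275 = (39 + 2*(⅔)²) - 2275 = (39 + 2*(4/9)) - 2275 = (39 + 8/9) - 2275 = 359/9 - 2275 = -20116/9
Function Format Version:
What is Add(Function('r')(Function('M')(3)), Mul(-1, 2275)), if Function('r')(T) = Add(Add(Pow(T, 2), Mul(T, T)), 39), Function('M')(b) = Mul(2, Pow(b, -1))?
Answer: Rational(-20116, 9) ≈ -2235.1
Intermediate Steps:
Function('r')(T) = Add(39, Mul(2, Pow(T, 2))) (Function('r')(T) = Add(Add(Pow(T, 2), Pow(T, 2)), 39) = Add(Mul(2, Pow(T, 2)), 39) = Add(39, Mul(2, Pow(T, 2))))
Add(Function('r')(Function('M')(3)), Mul(-1, 2275)) = Add(Add(39, Mul(2, Pow(Mul(2, Pow(3, -1)), 2))), Mul(-1, 2275)) = Add(Add(39, Mul(2, Pow(Mul(2, Rational(1, 3)), 2))), -2275) = Add(Add(39, Mul(2, Pow(Rational(2, 3), 2))), -2275) = Add(Add(39, Mul(2, Rational(4, 9))), -2275) = Add(Add(39, Rational(8, 9)), -2275) = Add(Rational(359, 9), -2275) = Rational(-20116, 9)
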